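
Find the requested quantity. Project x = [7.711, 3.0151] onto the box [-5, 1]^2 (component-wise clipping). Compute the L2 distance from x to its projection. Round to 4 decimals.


Project each component onto [-5, 1].
clip(7.711) = 1.0, clip(3.0151) = 1.0
Projection = [1.0, 1.0]
Squared diffs: [45.0375, 4.0606]
Distance = sqrt(49.0981) = 7.007


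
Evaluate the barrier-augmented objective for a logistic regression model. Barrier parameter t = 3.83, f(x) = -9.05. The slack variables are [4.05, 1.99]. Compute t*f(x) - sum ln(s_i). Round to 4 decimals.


Step 1: Compute log-barrier.
ln values: [1.3987, 0.6881]
phi = -(1.3987 + 0.6881) = -2.0869
Step 2: Compute augmented objective.
t*f(x) = 3.83*-9.05 = -34.6615
Total = -34.6615 - 2.0869 = -36.7484


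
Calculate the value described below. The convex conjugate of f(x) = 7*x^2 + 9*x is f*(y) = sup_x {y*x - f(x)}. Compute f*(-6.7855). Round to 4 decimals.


f*(y) = sup_x {y*x - a*x^2 - b*x} = sup_x {(y-b)*x - a*x^2}
FOC: (y - b) - 2a*x = 0 => x* = (y - b)/(2a)
x* = (-6.7855 - 9)/(2*7) = -1.1275
f*(-6.7855) = (y-b)^2/(4a) = (-6.7855 - 9)^2/(4*7)
= 249.182/28 = 8.8994


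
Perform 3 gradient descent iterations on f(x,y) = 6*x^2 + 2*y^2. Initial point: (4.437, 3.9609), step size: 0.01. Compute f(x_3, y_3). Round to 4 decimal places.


Gradient descent on f(x,y) = 6*x^2 + 2*y^2.
Starting point: (4.437, 3.9609), alpha = 0.01
Step 1: grad_x = 2*6*4.437 = 53.244, grad_y = 2*2*3.9609 = 15.8436
  x_1 = 4.437 - 0.01*53.244 = 3.9046
  y_1 = 3.9609 - 0.01*15.8436 = 3.8025
Step 2: grad_x = 2*6*3.9046 = 46.8547, grad_y = 2*2*3.8025 = 15.2099
  x_2 = 3.9046 - 0.01*46.8547 = 3.436
  y_2 = 3.8025 - 0.01*15.2099 = 3.6504
Step 3: grad_x = 2*6*3.436 = 41.2322, grad_y = 2*2*3.6504 = 14.6015
  x_3 = 3.436 - 0.01*41.2322 = 3.0237
  y_3 = 3.6504 - 0.01*14.6015 = 3.5044
f(3.0237, 3.5044) = 6*3.0237^2 + 2*3.5044^2 = 79.4172


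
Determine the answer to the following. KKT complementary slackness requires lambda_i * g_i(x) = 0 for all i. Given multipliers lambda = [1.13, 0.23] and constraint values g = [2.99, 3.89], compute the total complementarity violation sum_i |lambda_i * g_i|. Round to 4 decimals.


KKT complementary slackness check:
lambda_1 * g_1 = 1.13 * 2.99 = 3.3787
lambda_2 * g_2 = 0.23 * 3.89 = 0.8947
Total violation = 3.3787 + 0.8947 = 4.2734


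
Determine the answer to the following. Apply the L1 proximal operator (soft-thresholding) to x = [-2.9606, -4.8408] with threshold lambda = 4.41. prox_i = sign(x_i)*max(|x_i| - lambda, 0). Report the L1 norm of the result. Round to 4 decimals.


Soft-thresholding with lambda = 4.41:
prox(-2.9606) = sign(-2.9606)*max(|-2.9606| - 4.41, 0) = 0.0
prox(-4.8408) = sign(-4.8408)*max(|-4.8408| - 4.41, 0) = -0.4308
prox(x) = [0.0, -0.4308]
||prox(x)||_1 = 0.0 + 0.4308 = 0.4308


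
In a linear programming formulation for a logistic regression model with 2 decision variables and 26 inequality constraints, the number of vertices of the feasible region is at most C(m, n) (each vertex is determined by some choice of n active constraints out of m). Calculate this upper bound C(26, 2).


Each vertex corresponds to some choice of n active constraints out of m, so the number of vertices is at most C(m, n) = m! / (n!(m-n)!).
m = 26, n = 2
Numerator: 26 * 25
Denominator: 2! = 2
C(26, 2) = 325


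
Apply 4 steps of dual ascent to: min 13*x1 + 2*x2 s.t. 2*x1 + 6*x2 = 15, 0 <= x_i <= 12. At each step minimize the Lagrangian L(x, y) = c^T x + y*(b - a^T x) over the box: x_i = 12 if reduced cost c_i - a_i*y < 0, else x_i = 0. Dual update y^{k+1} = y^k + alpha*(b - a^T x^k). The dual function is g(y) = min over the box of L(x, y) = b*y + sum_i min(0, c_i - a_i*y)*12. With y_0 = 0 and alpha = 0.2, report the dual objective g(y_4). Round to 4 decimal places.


Dual ascent for LP: min 13*x1 + 2*x2, 2*x1 + 6*x2 = 15, 0 <= x_i <= 12
Step 1: y^k = 0.0, reduced costs: (13.0, 2.0)
  x^k = (0.0, 0.0), subgradient = b - a^T x = 15.0
  y^{k+1} = 0.0 + 0.2*15.0 = 3.0
Step 2: y^k = 3.0, reduced costs: (7.0, -16.0)
  x^k = (0.0, 12.0), subgradient = b - a^T x = -57.0
  y^{k+1} = 3.0 + 0.2*-57.0 = -8.4
Step 3: y^k = -8.4, reduced costs: (29.8, 52.4)
  x^k = (0.0, 0.0), subgradient = b - a^T x = 15.0
  y^{k+1} = -8.4 + 0.2*15.0 = -5.4
Step 4: y^k = -5.4, reduced costs: (23.8, 34.4)
  x^k = (0.0, 0.0), subgradient = b - a^T x = 15.0
  y^{k+1} = -5.4 + 0.2*15.0 = -2.4
Dual objective at y_4 = -2.4: reduced costs (17.8, 16.4), box minimizer x = (0.0, 0.0)
g(y_4) = b*y + (c1 - a1*y)*x1 + (c2 - a2*y)*x2 = 15*(-2.4) + 17.8*0.0 + 16.4*0.0 = -36.0 + 0.0 + 0.0 = -36.0


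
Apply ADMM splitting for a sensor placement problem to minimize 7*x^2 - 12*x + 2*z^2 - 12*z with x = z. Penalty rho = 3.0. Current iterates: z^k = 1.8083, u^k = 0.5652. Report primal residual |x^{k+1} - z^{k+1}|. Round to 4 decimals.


ADMM iteration with rho = 3.0, z^k = 1.8083, u^k = 0.5652
Step 1: x-update.
Minimize 7*x^2 - 12*x + (3.0/2)*(x - 1.8083 + 0.5652)^2
FOC: (2*7 + 3.0)*x = 12 + 3.0*(1.8083 - 0.5652)
x^{k+1} = 0.9253
Step 2: z-update.
Minimize 2*z^2 - 12*z + (3.0/2)*(0.9253 - z + 0.5652)^2
FOC: (2*2 + 3.0)*z = 12 + 3.0*(0.9253 + 0.5652)
z^{k+1} = 2.3531
Step 3: u-update.
u^{k+1} = 0.5652 + 0.9253 - 2.3531 = -0.8626
Step 4: Primal residual = |0.9253 - 2.3531| = 1.4278


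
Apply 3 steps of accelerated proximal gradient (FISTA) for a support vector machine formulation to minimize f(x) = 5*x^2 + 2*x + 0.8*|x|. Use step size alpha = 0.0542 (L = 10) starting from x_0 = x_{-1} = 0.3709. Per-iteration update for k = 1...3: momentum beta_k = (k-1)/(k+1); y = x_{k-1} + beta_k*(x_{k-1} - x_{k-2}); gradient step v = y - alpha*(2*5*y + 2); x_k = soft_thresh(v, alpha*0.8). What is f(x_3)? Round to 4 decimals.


FISTA on f(x) = 5*x^2 + 2*x + 0.8*|x|
L = 10, alpha = 0.0542
Iteration 1: beta = 0.0, y = 0.3709 + 0.0*(0.3709 - 0.3709) = 0.3709
  grad(y) = 5.709, v = y - alpha*grad = 0.0615
  prox(v) = soft_thresh(0.0615, 0.0434) = 0.0181
Iteration 2: beta = 0.3333, y = 0.0181 + 0.3333*(0.0181 - 0.3709) = -0.0995
  grad(y) = 1.0052, v = y - alpha*grad = -0.154
  prox(v) = soft_thresh(-0.154, 0.0434) = -0.1106
Iteration 3: beta = 0.5, y = -0.1106 + 0.5*(-0.1106 - 0.0181) = -0.175
  grad(y) = 0.2504, v = y - alpha*grad = -0.1885
  prox(v) = soft_thresh(-0.1885, 0.0434) = -0.1452
f(x_3) = 5*(-0.1452)^2 + 2*(-0.1452) + 0.8*|-0.1452| = -0.0688


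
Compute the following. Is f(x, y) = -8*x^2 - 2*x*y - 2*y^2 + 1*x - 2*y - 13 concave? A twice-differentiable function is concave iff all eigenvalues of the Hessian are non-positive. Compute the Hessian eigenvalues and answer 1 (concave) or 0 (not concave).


The Hessian of f(x,y) = -8*x^2 - 2*x*y - 2*y^2 + 1*x - 2*y - 13 is:
H = [[-16, -2], [-2, -4]]
Trace = -16 - 4 = -20
Determinant = -16*-4 - (-2)^2 = 60
Discriminant = (-20)^2 - 4*60 = 160.0
Eigenvalues: lambda_1 = -16.3246, lambda_2 = -3.6754
The function is concave.

1


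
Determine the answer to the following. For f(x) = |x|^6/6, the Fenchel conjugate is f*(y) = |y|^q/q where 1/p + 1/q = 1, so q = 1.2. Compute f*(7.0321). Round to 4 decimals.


The conjugate exponent q satisfies 1/p + 1/q = 1.
p = 6, so q = 6/(6 - 1) = 1.2
|y|^q = 7.0321^1.2 = 10.3873
f*(7.0321) = 10.3873 / 1.2 = 8.6561


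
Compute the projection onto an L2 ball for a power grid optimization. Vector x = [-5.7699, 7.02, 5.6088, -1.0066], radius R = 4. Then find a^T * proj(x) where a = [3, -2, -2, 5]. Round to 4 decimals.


Step 1: Compute ||x|| (intermediates to 6 decimals).
||x|| = sqrt((-5.7699)^2 + 7.02^2 + 5.6088^2 + (-1.0066)^2) = 10.725858
Step 2: Project.
Since ||x|| > R, scale = R/||x|| = 4/10.725858 = 0.372931, proj(x) = scale * x
proj(x) = [-2.151775, 2.617976, 2.091695, -0.375392]
Step 3: Dot product.
a^T * proj(x) = 3*(-2.151775) - 2*2.617976 - 2*2.091695 + 5*(-0.375392) = -17.7516


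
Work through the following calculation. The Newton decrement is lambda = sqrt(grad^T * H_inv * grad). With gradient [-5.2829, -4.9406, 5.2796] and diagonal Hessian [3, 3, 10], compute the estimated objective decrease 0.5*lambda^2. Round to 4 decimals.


Step 1: H is diagonal, so H^(-1) * g = [-1.761, -1.6469, 0.528].
Step 2: g^T H^(-1) g = sum_i g_i^2 / H_ii
  = (-5.2829)^2/3 + (-4.9406)^2/3 + (5.2796)^2/10
  = 9.303 + 8.1365 + 2.7874 = 20.2269
Step 3: Objective decrease = 0.5 * g^T H^(-1) g = 10.1135


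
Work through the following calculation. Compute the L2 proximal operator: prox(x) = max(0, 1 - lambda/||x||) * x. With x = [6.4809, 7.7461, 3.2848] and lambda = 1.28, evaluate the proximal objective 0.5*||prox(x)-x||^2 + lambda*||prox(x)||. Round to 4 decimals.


Step 1: Compute ||x||.
||x|| = 10.6205
Step 2: Compute scaling factor.
scale = max(0, 1 - 1.28/10.6205) = 0.8795
Step 3: prox(x) = [5.6998, 6.8125, 2.8889]
||prox(x)|| = 9.3405
Step 4: Proximal objective.
0.5*||prox-x||^2 = 0.8192
lambda*||prox|| = 11.9558
Total = 12.775


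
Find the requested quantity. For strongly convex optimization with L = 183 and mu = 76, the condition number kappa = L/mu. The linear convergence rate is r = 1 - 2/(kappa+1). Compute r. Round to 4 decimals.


Step 1: Compute the condition number.
kappa = L/mu = 183/76 = 2.4079
Step 2: Compute the convergence rate.
r = 1 - 2/(kappa + 1) = 1 - 2*mu/(L + mu) = (L - mu)/(L + mu) = 107/259 = 0.4131


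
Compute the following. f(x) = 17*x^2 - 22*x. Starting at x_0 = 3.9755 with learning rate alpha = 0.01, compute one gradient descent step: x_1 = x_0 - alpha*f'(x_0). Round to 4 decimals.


We compute the gradient at x_0 and apply the update.
f'(x) = 34*x - 22
f'(3.9755) = 34*3.9755 - 22 = 113.167
x_1 = 3.9755 - 0.01*113.167 = 2.8438


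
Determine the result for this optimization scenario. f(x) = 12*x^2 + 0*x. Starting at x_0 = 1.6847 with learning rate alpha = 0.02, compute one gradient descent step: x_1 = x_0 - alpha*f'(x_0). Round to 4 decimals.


We compute the gradient at x_0 and apply the update.
f'(x) = 24*x + 0
f'(1.6847) = 24*1.6847 + 0 = 40.4328
x_1 = 1.6847 - 0.02*40.4328 = 0.876


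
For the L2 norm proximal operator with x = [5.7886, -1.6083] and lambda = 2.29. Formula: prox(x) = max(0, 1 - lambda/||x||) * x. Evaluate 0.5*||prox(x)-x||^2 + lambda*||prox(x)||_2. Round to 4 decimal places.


Step 1: Compute ||x||.
||x|| = 6.0079
Step 2: Compute scaling factor.
scale = max(0, 1 - 2.29/6.0079) = 0.6188
Step 3: prox(x) = [3.5822, -0.9953]
||prox(x)|| = 3.7179
Step 4: Proximal objective.
0.5*||prox-x||^2 = 2.6221
lambda*||prox|| = 8.514
Total = 11.136


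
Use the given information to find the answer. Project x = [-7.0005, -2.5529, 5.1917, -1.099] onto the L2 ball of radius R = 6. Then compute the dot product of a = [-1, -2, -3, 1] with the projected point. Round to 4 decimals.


Step 1: Compute ||x|| (intermediates to 6 decimals).
||x|| = sqrt((-7.0005)^2 + (-2.5529)^2 + 5.1917^2 + (-1.099)^2) = 9.147997
Step 2: Project.
Since ||x|| > R, scale = R/||x|| = 6/9.147997 = 0.655881, proj(x) = scale * x
proj(x) = [-4.591495, -1.674399, 3.405137, -0.720813]
Step 3: Dot product.
a^T * proj(x) = -1*(-4.591495) - 2*(-1.674399) - 3*3.405137 + 1*(-0.720813) = -2.9959


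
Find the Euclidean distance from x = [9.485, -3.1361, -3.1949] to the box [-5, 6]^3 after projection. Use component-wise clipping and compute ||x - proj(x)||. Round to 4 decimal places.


Project each component onto [-5, 6].
clip(9.485) = 6.0, clip(-3.1361) = -3.1361, clip(-3.1949) = -3.1949
Projection = [6.0, -3.1361, -3.1949]
Squared diffs: [12.1452, 0.0, 0.0]
Distance = sqrt(12.1452) = 3.485


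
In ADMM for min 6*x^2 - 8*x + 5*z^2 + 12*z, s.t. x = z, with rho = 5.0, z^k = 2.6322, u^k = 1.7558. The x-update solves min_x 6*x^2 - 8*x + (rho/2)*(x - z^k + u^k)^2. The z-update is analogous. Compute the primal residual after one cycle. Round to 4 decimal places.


ADMM iteration with rho = 5.0, z^k = 2.6322, u^k = 1.7558
Step 1: x-update.
Minimize 6*x^2 - 8*x + (5.0/2)*(x - 2.6322 + 1.7558)^2
FOC: (2*6 + 5.0)*x = 8 + 5.0*(2.6322 - 1.7558)
x^{k+1} = 0.7284
Step 2: z-update.
Minimize 5*z^2 + 12*z + (5.0/2)*(0.7284 - z + 1.7558)^2
FOC: (2*5 + 5.0)*z = -12 + 5.0*(0.7284 + 1.7558)
z^{k+1} = 0.0281
Step 3: u-update.
u^{k+1} = 1.7558 + 0.7284 - 0.0281 = 2.4561
Step 4: Primal residual = |0.7284 - 0.0281| = 0.7003


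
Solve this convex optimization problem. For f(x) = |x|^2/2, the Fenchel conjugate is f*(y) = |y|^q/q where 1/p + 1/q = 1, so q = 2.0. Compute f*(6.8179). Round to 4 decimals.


The conjugate exponent q satisfies 1/p + 1/q = 1.
p = 2, so q = 2/(2 - 1) = 2.0
|y|^q = 6.8179^2.0 = 46.4838
f*(6.8179) = 46.4838 / 2.0 = 23.2419


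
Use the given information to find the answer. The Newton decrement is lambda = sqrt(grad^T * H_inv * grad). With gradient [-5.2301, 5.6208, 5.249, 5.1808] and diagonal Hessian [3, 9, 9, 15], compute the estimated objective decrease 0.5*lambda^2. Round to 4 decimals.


Step 1: H is diagonal, so H^(-1) * g = [-1.7434, 0.6245, 0.5832, 0.3454].
Step 2: g^T H^(-1) g = sum_i g_i^2 / H_ii
  = (-5.2301)^2/3 + (5.6208)^2/9 + (5.249)^2/9 + (5.1808)^2/15
  = 9.118 + 3.5104 + 3.0613 + 1.7894 = 17.4791
Step 3: Objective decrease = 0.5 * g^T H^(-1) g = 8.7395


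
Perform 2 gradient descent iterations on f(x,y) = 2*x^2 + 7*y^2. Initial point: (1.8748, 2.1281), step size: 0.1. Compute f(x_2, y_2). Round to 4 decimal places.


Gradient descent on f(x,y) = 2*x^2 + 7*y^2.
Starting point: (1.8748, 2.1281), alpha = 0.1
Step 1: grad_x = 2*2*1.8748 = 7.4992, grad_y = 2*7*2.1281 = 29.7934
  x_1 = 1.8748 - 0.1*7.4992 = 1.1249
  y_1 = 2.1281 - 0.1*29.7934 = -0.8512
Step 2: grad_x = 2*2*1.1249 = 4.4995, grad_y = 2*7*-0.8512 = -11.9174
  x_2 = 1.1249 - 0.1*4.4995 = 0.6749
  y_2 = -0.8512 - 0.1*-11.9174 = 0.3405
f(0.6749, 0.3405) = 2*0.6749^2 + 7*0.3405^2 = 1.7226


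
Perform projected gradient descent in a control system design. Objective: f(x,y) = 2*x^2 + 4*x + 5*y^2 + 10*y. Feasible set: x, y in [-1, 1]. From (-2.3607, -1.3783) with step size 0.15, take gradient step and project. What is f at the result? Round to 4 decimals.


Step 1: Compute gradient at (-2.3607, -1.3783).
grad_x = 2*2*-2.3607 + 4 = -5.4428
grad_y = 2*5*-1.3783 + 10 = -3.783
Step 2: Gradient step.
x_raw = -2.3607 - 0.15*-5.4428 = -1.5443
y_raw = -1.3783 - 0.15*-3.783 = -0.8109
Step 3: Project onto [-1, 1].
x_proj = clip(-1.5443) = -1.0
y_proj = clip(-0.8109) = -0.8109
Step 4: Evaluate f.
f(-1.0, -0.8109) = -6.8211


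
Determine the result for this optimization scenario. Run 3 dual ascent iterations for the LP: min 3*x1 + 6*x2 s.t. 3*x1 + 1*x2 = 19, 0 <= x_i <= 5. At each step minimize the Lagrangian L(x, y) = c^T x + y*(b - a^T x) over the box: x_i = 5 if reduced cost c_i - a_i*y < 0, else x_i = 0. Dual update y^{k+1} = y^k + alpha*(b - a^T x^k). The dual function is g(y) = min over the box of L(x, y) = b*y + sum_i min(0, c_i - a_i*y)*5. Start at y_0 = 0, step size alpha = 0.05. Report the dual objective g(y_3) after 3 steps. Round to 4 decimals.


Dual ascent for LP: min 3*x1 + 6*x2, 3*x1 + 1*x2 = 19, 0 <= x_i <= 5
Step 1: y^k = 0.0, reduced costs: (3.0, 6.0)
  x^k = (0.0, 0.0), subgradient = b - a^T x = 19.0
  y^{k+1} = 0.0 + 0.05*19.0 = 0.95
Step 2: y^k = 0.95, reduced costs: (0.15, 5.05)
  x^k = (0.0, 0.0), subgradient = b - a^T x = 19.0
  y^{k+1} = 0.95 + 0.05*19.0 = 1.9
Step 3: y^k = 1.9, reduced costs: (-2.7, 4.1)
  x^k = (5.0, 0.0), subgradient = b - a^T x = 4.0
  y^{k+1} = 1.9 + 0.05*4.0 = 2.1
Dual objective at y_3 = 2.1: reduced costs (-3.3, 3.9), box minimizer x = (5.0, 0.0)
g(y_3) = b*y + (c1 - a1*y)*x1 + (c2 - a2*y)*x2 = 19*2.1 + (-3.3)*5.0 + 3.9*0.0 = 39.9 - 16.5 + 0.0 = 23.4


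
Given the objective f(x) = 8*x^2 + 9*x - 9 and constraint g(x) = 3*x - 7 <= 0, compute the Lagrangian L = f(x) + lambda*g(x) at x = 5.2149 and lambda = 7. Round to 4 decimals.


Step 1: Evaluate f(x).
f(5.2149) = 8*5.2149^2 + 9*5.2149 - 9 = 255.4956
Step 2: Evaluate g(x).
g(5.2149) = 3*5.2149 - 7 = 8.6447
Step 3: Compute Lagrangian.
L = 255.4956 + 7*8.6447 = 316.0085


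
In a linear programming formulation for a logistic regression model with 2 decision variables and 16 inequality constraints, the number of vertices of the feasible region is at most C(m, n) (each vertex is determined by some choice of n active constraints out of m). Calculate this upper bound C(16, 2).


Each vertex corresponds to some choice of n active constraints out of m, so the number of vertices is at most C(m, n) = m! / (n!(m-n)!).
m = 16, n = 2
Numerator: 16 * 15
Denominator: 2! = 2
C(16, 2) = 120


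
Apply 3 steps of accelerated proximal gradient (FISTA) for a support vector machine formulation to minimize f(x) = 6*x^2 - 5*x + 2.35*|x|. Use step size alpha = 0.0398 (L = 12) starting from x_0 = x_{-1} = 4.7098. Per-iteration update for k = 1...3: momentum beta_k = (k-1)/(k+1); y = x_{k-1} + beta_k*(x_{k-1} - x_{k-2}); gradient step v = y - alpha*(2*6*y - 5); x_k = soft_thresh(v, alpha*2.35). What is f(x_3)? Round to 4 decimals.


FISTA on f(x) = 6*x^2 - 5*x + 2.35*|x|
L = 12, alpha = 0.0398
Iteration 1: beta = 0.0, y = 4.7098 + 0.0*(4.7098 - 4.7098) = 4.7098
  grad(y) = 51.5176, v = y - alpha*grad = 2.6594
  prox(v) = soft_thresh(2.6594, 0.0935) = 2.5659
Iteration 2: beta = 0.3333, y = 2.5659 + 0.3333*(2.5659 - 4.7098) = 1.8512
  grad(y) = 17.2147, v = y - alpha*grad = 1.1661
  prox(v) = soft_thresh(1.1661, 0.0935) = 1.0726
Iteration 3: beta = 0.5, y = 1.0726 + 0.5*(1.0726 - 2.5659) = 0.3259
  grad(y) = -1.0893, v = y - alpha*grad = 0.3692
  prox(v) = soft_thresh(0.3692, 0.0935) = 0.2757
f(x_3) = 6*0.2757^2 - 5*0.2757 + 2.35*|0.2757| = -0.2745


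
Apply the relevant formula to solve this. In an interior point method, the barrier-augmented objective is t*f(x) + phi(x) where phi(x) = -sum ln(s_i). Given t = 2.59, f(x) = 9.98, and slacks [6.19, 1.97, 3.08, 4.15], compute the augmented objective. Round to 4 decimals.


Step 1: Compute log-barrier.
ln values: [1.8229, 0.678, 1.1249, 1.4231]
phi = -(1.8229 + 0.678 + 1.1249 + 1.4231) = -5.049
Step 2: Compute augmented objective.
t*f(x) = 2.59*9.98 = 25.8482
Total = 25.8482 - 5.049 = 20.7992


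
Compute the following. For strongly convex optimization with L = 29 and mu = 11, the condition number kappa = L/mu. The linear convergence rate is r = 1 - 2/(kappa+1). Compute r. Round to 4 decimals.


Step 1: Compute the condition number.
kappa = L/mu = 29/11 = 2.6364
Step 2: Compute the convergence rate.
r = 1 - 2/(kappa + 1) = 1 - 2*mu/(L + mu) = (L - mu)/(L + mu) = 18/40 = 0.45


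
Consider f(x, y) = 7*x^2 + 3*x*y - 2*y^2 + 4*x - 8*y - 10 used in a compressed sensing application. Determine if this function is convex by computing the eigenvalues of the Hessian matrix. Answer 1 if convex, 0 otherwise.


The Hessian of f(x,y) = 7*x^2 + 3*x*y - 2*y^2 + 4*x - 8*y - 10 is:
H = [[14, 3], [3, -4]]
Trace = 14 - 4 = 10
Determinant = 14*-4 - (3)^2 = -65
Discriminant = (10)^2 - 4*-65 = 360.0
Eigenvalues: lambda_1 = -4.4868, lambda_2 = 14.4868
The function is not convex.

0


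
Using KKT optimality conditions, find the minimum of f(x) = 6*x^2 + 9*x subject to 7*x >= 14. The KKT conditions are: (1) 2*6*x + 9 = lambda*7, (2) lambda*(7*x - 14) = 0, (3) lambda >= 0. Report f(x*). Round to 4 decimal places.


Step 1: Try lambda = 0 (constraint inactive).
x_unc = -9/(2*6) = -0.75
Check: 7*-0.75 = -5.25 < 14 -- violated!
Step 2: Constraint must be active: 7*x = 14
x* = 14/7 = 2.0
lambda = (2*6*2.0 + 9)/7 = 4.7143
Step 3: Compute optimal value.
f(x*) = 6*2.0^2 + 9*2.0 = 42.0


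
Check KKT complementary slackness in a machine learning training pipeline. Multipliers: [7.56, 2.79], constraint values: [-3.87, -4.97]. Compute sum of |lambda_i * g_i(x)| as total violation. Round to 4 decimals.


KKT complementary slackness check:
lambda_1 * g_1 = 7.56 * -3.87 = -29.2572
lambda_2 * g_2 = 2.79 * -4.97 = -13.8663
Total violation = 29.2572 + 13.8663 = 43.1235


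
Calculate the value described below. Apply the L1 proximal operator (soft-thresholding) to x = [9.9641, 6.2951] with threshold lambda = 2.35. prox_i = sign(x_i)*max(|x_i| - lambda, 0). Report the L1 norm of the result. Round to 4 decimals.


Soft-thresholding with lambda = 2.35:
prox(9.9641) = sign(9.9641)*max(|9.9641| - 2.35, 0) = 7.6141
prox(6.2951) = sign(6.2951)*max(|6.2951| - 2.35, 0) = 3.9451
prox(x) = [7.6141, 3.9451]
||prox(x)||_1 = 7.6141 + 3.9451 = 11.5592


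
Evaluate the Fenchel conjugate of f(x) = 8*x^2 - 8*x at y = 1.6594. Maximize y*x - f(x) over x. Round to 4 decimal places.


f*(y) = sup_x {y*x - a*x^2 - b*x} = sup_x {(y-b)*x - a*x^2}
FOC: (y - b) - 2a*x = 0 => x* = (y - b)/(2a)
x* = (1.6594 + 8)/(2*8) = 0.6037
f*(1.6594) = (y-b)^2/(4a) = (1.6594 + 8)^2/(4*8)
= 93.304/32 = 2.9158


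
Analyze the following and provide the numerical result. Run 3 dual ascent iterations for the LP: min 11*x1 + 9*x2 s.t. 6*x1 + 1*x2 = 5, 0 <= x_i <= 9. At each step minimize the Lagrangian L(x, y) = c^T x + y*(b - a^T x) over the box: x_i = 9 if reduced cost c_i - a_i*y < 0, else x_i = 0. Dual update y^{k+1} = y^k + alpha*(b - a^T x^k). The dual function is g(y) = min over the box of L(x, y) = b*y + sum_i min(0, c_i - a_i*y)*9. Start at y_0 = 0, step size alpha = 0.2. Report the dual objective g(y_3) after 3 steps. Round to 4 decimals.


Dual ascent for LP: min 11*x1 + 9*x2, 6*x1 + 1*x2 = 5, 0 <= x_i <= 9
Step 1: y^k = 0.0, reduced costs: (11.0, 9.0)
  x^k = (0.0, 0.0), subgradient = b - a^T x = 5.0
  y^{k+1} = 0.0 + 0.2*5.0 = 1.0
Step 2: y^k = 1.0, reduced costs: (5.0, 8.0)
  x^k = (0.0, 0.0), subgradient = b - a^T x = 5.0
  y^{k+1} = 1.0 + 0.2*5.0 = 2.0
Step 3: y^k = 2.0, reduced costs: (-1.0, 7.0)
  x^k = (9.0, 0.0), subgradient = b - a^T x = -49.0
  y^{k+1} = 2.0 + 0.2*-49.0 = -7.8
Dual objective at y_3 = -7.8: reduced costs (57.8, 16.8), box minimizer x = (0.0, 0.0)
g(y_3) = b*y + (c1 - a1*y)*x1 + (c2 - a2*y)*x2 = 5*(-7.8) + 57.8*0.0 + 16.8*0.0 = -39.0 + 0.0 + 0.0 = -39.0


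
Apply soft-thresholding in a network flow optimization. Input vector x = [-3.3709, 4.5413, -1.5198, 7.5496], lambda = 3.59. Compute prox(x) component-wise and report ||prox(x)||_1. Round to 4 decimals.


Soft-thresholding with lambda = 3.59:
prox(-3.3709) = sign(-3.3709)*max(|-3.3709| - 3.59, 0) = 0.0
prox(4.5413) = sign(4.5413)*max(|4.5413| - 3.59, 0) = 0.9513
prox(-1.5198) = sign(-1.5198)*max(|-1.5198| - 3.59, 0) = 0.0
prox(7.5496) = sign(7.5496)*max(|7.5496| - 3.59, 0) = 3.9596
prox(x) = [0.0, 0.9513, 0.0, 3.9596]
||prox(x)||_1 = 0.0 + 0.9513 + 0.0 + 3.9596 = 4.9109


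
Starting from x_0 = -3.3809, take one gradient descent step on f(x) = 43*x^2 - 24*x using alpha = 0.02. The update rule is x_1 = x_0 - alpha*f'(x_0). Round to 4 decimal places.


We compute the gradient at x_0 and apply the update.
f'(x) = 86*x - 24
f'(-3.3809) = 86*-3.3809 - 24 = -314.7574
x_1 = -3.3809 - 0.02*-314.7574 = 2.9142


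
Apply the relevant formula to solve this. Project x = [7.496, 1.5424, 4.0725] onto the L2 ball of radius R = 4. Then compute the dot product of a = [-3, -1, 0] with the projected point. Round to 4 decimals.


Step 1: Compute ||x|| (intermediates to 6 decimals).
||x|| = sqrt(7.496^2 + 1.5424^2 + 4.0725^2) = 8.669156
Step 2: Project.
Since ||x|| > R, scale = R/||x|| = 4/8.669156 = 0.461406, proj(x) = scale * x
proj(x) = [3.458699, 0.711673, 1.879076]
Step 3: Dot product.
a^T * proj(x) = -3*3.458699 - 1*0.711673 + 0*1.879076 = -11.0878


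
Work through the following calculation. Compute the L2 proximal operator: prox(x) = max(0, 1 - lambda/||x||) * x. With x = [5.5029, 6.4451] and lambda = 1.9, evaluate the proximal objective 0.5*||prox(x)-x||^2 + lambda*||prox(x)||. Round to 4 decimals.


Step 1: Compute ||x||.
||x|| = 8.4747
Step 2: Compute scaling factor.
scale = max(0, 1 - 1.9/8.4747) = 0.7758
Step 3: prox(x) = [4.2692, 5.0001]
||prox(x)|| = 6.5747
Step 4: Proximal objective.
0.5*||prox-x||^2 = 1.805
lambda*||prox|| = 12.4919
Total = 14.297


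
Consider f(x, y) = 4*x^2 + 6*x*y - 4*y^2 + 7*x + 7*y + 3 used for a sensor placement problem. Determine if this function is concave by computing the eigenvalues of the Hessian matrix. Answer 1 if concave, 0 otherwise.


The Hessian of f(x,y) = 4*x^2 + 6*x*y - 4*y^2 + 7*x + 7*y + 3 is:
H = [[8, 6], [6, -8]]
Trace = 8 - 8 = 0
Determinant = 8*-8 - (6)^2 = -100
Discriminant = (0)^2 - 4*-100 = 400.0
Eigenvalues: lambda_1 = -10.0, lambda_2 = 10.0
The function is not concave.

0


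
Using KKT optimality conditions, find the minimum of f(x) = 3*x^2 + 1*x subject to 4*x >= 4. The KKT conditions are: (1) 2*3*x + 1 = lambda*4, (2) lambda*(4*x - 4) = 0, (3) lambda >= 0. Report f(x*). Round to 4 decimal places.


Step 1: Try lambda = 0 (constraint inactive).
x_unc = -1/(2*3) = -0.1667
Check: 4*-0.1667 = -0.6668 < 4 -- violated!
Step 2: Constraint must be active: 4*x = 4
x* = 4/4 = 1.0
lambda = (2*3*1.0 + 1)/4 = 1.75
Step 3: Compute optimal value.
f(x*) = 3*1.0^2 + 1*1.0 = 4.0


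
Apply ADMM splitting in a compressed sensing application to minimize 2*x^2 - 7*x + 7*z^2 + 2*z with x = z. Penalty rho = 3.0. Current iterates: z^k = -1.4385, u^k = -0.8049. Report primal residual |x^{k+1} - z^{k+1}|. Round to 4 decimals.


ADMM iteration with rho = 3.0, z^k = -1.4385, u^k = -0.8049
Step 1: x-update.
Minimize 2*x^2 - 7*x + (3.0/2)*(x + 1.4385 - 0.8049)^2
FOC: (2*2 + 3.0)*x = 7 + 3.0*(-1.4385 + 0.8049)
x^{k+1} = 0.7285
Step 2: z-update.
Minimize 7*z^2 + 2*z + (3.0/2)*(0.7285 - z - 0.8049)^2
FOC: (2*7 + 3.0)*z = -2 + 3.0*(0.7285 - 0.8049)
z^{k+1} = -0.1311
Step 3: u-update.
u^{k+1} = -0.8049 + 0.7285 + 0.1311 = 0.0547
Step 4: Primal residual = |0.7285 + 0.1311| = 0.8596


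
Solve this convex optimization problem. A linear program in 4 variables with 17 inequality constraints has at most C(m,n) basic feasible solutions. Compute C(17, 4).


Each vertex corresponds to some choice of n active constraints out of m, so the number of vertices is at most C(m, n) = m! / (n!(m-n)!).
m = 17, n = 4
Numerator: 17 * 16 * 15 * 14
Denominator: 4! = 24
C(17, 4) = 2380


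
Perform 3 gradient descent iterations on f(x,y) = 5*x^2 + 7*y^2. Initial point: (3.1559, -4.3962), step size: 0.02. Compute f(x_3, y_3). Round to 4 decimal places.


Gradient descent on f(x,y) = 5*x^2 + 7*y^2.
Starting point: (3.1559, -4.3962), alpha = 0.02
Step 1: grad_x = 2*5*3.1559 = 31.559, grad_y = 2*7*-4.3962 = -61.5468
  x_1 = 3.1559 - 0.02*31.559 = 2.5247
  y_1 = -4.3962 - 0.02*-61.5468 = -3.1653
Step 2: grad_x = 2*5*2.5247 = 25.2472, grad_y = 2*7*-3.1653 = -44.3137
  x_2 = 2.5247 - 0.02*25.2472 = 2.0198
  y_2 = -3.1653 - 0.02*-44.3137 = -2.279
Step 3: grad_x = 2*5*2.0198 = 20.1978, grad_y = 2*7*-2.279 = -31.9059
  x_3 = 2.0198 - 0.02*20.1978 = 1.6158
  y_3 = -2.279 - 0.02*-31.9059 = -1.6409
f(1.6158, -1.6409) = 5*1.6158^2 + 7*(-1.6409)^2 = 31.9016


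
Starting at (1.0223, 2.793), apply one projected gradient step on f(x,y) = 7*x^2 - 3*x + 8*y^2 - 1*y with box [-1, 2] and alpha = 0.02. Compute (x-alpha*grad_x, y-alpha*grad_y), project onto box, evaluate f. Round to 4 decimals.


Step 1: Compute gradient at (1.0223, 2.793).
grad_x = 2*7*1.0223 - 3 = 11.3122
grad_y = 2*8*2.793 - 1 = 43.688
Step 2: Gradient step.
x_raw = 1.0223 - 0.02*11.3122 = 0.7961
y_raw = 2.793 - 0.02*43.688 = 1.9192
Step 3: Project onto [-1, 2].
x_proj = clip(0.7961) = 0.7961
y_proj = clip(1.9192) = 1.9192
Step 4: Evaluate f.
f(0.7961, 1.9192) = 29.5964


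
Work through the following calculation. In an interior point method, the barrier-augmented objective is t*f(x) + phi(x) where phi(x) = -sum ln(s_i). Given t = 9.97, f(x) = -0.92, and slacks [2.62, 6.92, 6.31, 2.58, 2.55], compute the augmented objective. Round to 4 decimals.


Step 1: Compute log-barrier.
ln values: [0.9632, 1.9344, 1.8421, 0.9478, 0.9361]
phi = -(0.9632 + 1.9344 + 1.8421 + 0.9478 + 0.9361) = -6.6236
Step 2: Compute augmented objective.
t*f(x) = 9.97*-0.92 = -9.1724
Total = -9.1724 - 6.6236 = -15.796


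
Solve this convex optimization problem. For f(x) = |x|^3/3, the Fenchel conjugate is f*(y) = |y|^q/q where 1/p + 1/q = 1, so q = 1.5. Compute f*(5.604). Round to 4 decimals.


The conjugate exponent q satisfies 1/p + 1/q = 1.
p = 3, so q = 3/(3 - 1) = 1.5
|y|^q = 5.604^1.5 = 13.2662
f*(5.604) = 13.2662 / 1.5 = 8.8441


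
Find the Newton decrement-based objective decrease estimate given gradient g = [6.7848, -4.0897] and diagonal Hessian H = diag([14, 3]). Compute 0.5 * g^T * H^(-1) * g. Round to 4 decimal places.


Step 1: H is diagonal, so H^(-1) * g = [0.4846, -1.3632].
Step 2: g^T H^(-1) g = sum_i g_i^2 / H_ii
  = (6.7848)^2/14 + (-4.0897)^2/3
  = 3.2881 + 5.5752 = 8.8633
Step 3: Objective decrease = 0.5 * g^T H^(-1) g = 4.4317


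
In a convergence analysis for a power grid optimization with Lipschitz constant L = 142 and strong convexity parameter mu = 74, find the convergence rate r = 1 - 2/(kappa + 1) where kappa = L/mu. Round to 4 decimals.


Step 1: Compute the condition number.
kappa = L/mu = 142/74 = 1.9189
Step 2: Compute the convergence rate.
r = 1 - 2/(kappa + 1) = 1 - 2*mu/(L + mu) = (L - mu)/(L + mu) = 68/216 = 0.3148


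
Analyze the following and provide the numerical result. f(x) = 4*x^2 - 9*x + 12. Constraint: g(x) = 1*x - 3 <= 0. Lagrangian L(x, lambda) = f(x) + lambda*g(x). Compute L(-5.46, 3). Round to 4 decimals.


Step 1: Evaluate f(x).
f(-5.46) = 4*(-5.46)^2 - 9*(-5.46) + 12 = 180.3864
Step 2: Evaluate g(x).
g(-5.46) = 1*-5.46 - 3 = -8.46
Step 3: Compute Lagrangian.
L = 180.3864 + 3*-8.46 = 155.0064


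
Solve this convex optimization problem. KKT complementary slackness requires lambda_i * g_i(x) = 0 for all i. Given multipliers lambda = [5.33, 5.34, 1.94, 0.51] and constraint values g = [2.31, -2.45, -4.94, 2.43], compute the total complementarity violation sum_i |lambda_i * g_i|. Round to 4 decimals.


KKT complementary slackness check:
lambda_1 * g_1 = 5.33 * 2.31 = 12.3123
lambda_2 * g_2 = 5.34 * -2.45 = -13.083
lambda_3 * g_3 = 1.94 * -4.94 = -9.5836
lambda_4 * g_4 = 0.51 * 2.43 = 1.2393
Total violation = 12.3123 + 13.083 + 9.5836 + 1.2393 = 36.2182


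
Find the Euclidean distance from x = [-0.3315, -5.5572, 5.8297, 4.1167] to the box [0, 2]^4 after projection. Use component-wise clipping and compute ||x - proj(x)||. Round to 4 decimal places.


Project each component onto [0, 2].
clip(-0.3315) = 0.0, clip(-5.5572) = 0.0, clip(5.8297) = 2.0, clip(4.1167) = 2.0
Projection = [0.0, 0.0, 2.0, 2.0]
Squared diffs: [0.1099, 30.8825, 14.6666, 4.4804]
Distance = sqrt(50.1394) = 7.0809


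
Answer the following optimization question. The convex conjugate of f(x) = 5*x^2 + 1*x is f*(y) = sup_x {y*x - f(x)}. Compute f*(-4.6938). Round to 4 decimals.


f*(y) = sup_x {y*x - a*x^2 - b*x} = sup_x {(y-b)*x - a*x^2}
FOC: (y - b) - 2a*x = 0 => x* = (y - b)/(2a)
x* = (-4.6938 - 1)/(2*5) = -0.5694
f*(-4.6938) = (y-b)^2/(4a) = (-4.6938 - 1)^2/(4*5)
= 32.4194/20 = 1.621


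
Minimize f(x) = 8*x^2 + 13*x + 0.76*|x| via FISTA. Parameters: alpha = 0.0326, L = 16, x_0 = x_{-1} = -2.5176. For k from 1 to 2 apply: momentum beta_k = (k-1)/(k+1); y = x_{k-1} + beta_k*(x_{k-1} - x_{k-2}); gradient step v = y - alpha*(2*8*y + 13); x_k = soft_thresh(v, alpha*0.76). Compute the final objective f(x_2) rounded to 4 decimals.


FISTA on f(x) = 8*x^2 + 13*x + 0.76*|x|
L = 16, alpha = 0.0326
Iteration 1: beta = 0.0, y = -2.5176 + 0.0*(-2.5176 + 2.5176) = -2.5176
  grad(y) = -27.2816, v = y - alpha*grad = -1.6282
  prox(v) = soft_thresh(-1.6282, 0.0248) = -1.6034
Iteration 2: beta = 0.3333, y = -1.6034 + 0.3333*(-1.6034 + 2.5176) = -1.2987
  grad(y) = -7.7796, v = y - alpha*grad = -1.0451
  prox(v) = soft_thresh(-1.0451, 0.0248) = -1.0203
f(x_2) = 8*(-1.0203)^2 + 13*(-1.0203) + 0.76*|-1.0203| = -4.1602


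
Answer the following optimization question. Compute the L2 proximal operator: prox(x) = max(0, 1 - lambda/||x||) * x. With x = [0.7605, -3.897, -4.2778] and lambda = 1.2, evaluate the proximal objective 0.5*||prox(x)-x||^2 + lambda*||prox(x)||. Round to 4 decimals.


Step 1: Compute ||x||.
||x|| = 5.8365
Step 2: Compute scaling factor.
scale = max(0, 1 - 1.2/5.8365) = 0.7944
Step 3: prox(x) = [0.6041, -3.0958, -3.3983]
||prox(x)|| = 4.6365
Step 4: Proximal objective.
0.5*||prox-x||^2 = 0.72
lambda*||prox|| = 5.5638
Total = 6.2838


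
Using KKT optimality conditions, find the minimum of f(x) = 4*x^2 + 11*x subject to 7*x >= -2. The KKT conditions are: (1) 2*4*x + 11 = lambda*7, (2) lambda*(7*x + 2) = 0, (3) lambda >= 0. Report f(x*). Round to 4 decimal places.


Step 1: Try lambda = 0 (constraint inactive).
x_unc = -11/(2*4) = -1.375
Check: 7*-1.375 = -9.625 < -2 -- violated!
Step 2: Constraint must be active: 7*x = -2
x* = -2/7 = -0.2857 (rounded; the exact value -2/7 is used below)
lambda = (2*4*(-2/7) + 11)/7 = 1.2449
Step 3: Compute optimal value.
f(x*) = 4*(-2/7)^2 + 11*(-2/7) = -2.8163


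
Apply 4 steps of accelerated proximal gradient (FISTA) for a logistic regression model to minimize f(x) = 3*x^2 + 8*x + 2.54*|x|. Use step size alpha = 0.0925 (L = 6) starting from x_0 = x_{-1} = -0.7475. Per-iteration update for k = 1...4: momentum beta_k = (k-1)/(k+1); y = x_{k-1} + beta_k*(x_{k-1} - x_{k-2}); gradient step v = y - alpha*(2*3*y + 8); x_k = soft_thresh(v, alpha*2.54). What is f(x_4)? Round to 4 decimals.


FISTA on f(x) = 3*x^2 + 8*x + 2.54*|x|
L = 6, alpha = 0.0925
Iteration 1: beta = 0.0, y = -0.7475 + 0.0*(-0.7475 + 0.7475) = -0.7475
  grad(y) = 3.515, v = y - alpha*grad = -1.0726
  prox(v) = soft_thresh(-1.0726, 0.235) = -0.8377
Iteration 2: beta = 0.3333, y = -0.8377 + 0.3333*(-0.8377 + 0.7475) = -0.8678
  grad(y) = 2.7935, v = y - alpha*grad = -1.1261
  prox(v) = soft_thresh(-1.1261, 0.235) = -0.8912
Iteration 3: beta = 0.5, y = -0.8912 + 0.5*(-0.8912 + 0.8377) = -0.918
  grad(y) = 2.4923, v = y - alpha*grad = -1.1485
  prox(v) = soft_thresh(-1.1485, 0.235) = -0.9135
Iteration 4: beta = 0.6, y = -0.9135 + 0.6*(-0.9135 + 0.8912) = -0.9269
  grad(y) = 2.4383, v = y - alpha*grad = -1.1525
  prox(v) = soft_thresh(-1.1525, 0.235) = -0.9175
f(x_4) = 3*(-0.9175)^2 + 8*(-0.9175) + 2.54*|-0.9175| = -2.4841


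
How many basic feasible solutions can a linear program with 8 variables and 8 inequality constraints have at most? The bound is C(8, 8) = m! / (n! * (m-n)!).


Each vertex corresponds to some choice of n active constraints out of m, so the number of vertices is at most C(m, n) = m! / (n!(m-n)!).
m = 8, n = 8
Numerator: 8 * 7 * 6 * 5 * 4 * 3 * 2 * 1
Denominator: 8! = 40320
C(8, 8) = 1


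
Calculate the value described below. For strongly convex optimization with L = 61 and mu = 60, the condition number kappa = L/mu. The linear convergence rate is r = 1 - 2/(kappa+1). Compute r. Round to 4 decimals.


Step 1: Compute the condition number.
kappa = L/mu = 61/60 = 1.0167
Step 2: Compute the convergence rate.
r = 1 - 2/(kappa + 1) = 1 - 2*mu/(L + mu) = (L - mu)/(L + mu) = 1/121 = 0.0083


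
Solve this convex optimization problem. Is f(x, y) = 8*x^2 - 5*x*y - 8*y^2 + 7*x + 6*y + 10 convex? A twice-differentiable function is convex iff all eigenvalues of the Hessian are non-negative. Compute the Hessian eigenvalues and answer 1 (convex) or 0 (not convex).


The Hessian of f(x,y) = 8*x^2 - 5*x*y - 8*y^2 + 7*x + 6*y + 10 is:
H = [[16, -5], [-5, -16]]
Trace = 16 - 16 = 0
Determinant = 16*-16 - (-5)^2 = -281
Discriminant = (0)^2 - 4*-281 = 1124.0
Eigenvalues: lambda_1 = -16.7631, lambda_2 = 16.7631
The function is not convex.

0


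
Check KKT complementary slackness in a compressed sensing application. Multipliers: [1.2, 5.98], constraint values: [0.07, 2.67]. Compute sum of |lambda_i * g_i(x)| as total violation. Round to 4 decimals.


KKT complementary slackness check:
lambda_1 * g_1 = 1.2 * 0.07 = 0.084
lambda_2 * g_2 = 5.98 * 2.67 = 15.9666
Total violation = 0.084 + 15.9666 = 16.0506


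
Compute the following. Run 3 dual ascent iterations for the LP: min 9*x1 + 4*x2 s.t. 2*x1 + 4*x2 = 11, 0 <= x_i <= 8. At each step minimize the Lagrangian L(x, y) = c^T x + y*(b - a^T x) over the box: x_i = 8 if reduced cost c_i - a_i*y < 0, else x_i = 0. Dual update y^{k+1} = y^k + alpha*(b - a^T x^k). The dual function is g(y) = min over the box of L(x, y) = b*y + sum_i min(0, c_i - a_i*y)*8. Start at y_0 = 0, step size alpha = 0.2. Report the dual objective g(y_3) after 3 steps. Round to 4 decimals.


Dual ascent for LP: min 9*x1 + 4*x2, 2*x1 + 4*x2 = 11, 0 <= x_i <= 8
Step 1: y^k = 0.0, reduced costs: (9.0, 4.0)
  x^k = (0.0, 0.0), subgradient = b - a^T x = 11.0
  y^{k+1} = 0.0 + 0.2*11.0 = 2.2
Step 2: y^k = 2.2, reduced costs: (4.6, -4.8)
  x^k = (0.0, 8.0), subgradient = b - a^T x = -21.0
  y^{k+1} = 2.2 + 0.2*-21.0 = -2.0
Step 3: y^k = -2.0, reduced costs: (13.0, 12.0)
  x^k = (0.0, 0.0), subgradient = b - a^T x = 11.0
  y^{k+1} = -2.0 + 0.2*11.0 = 0.2
Dual objective at y_3 = 0.2: reduced costs (8.6, 3.2), box minimizer x = (0.0, 0.0)
g(y_3) = b*y + (c1 - a1*y)*x1 + (c2 - a2*y)*x2 = 11*0.2 + 8.6*0.0 + 3.2*0.0 = 2.2 + 0.0 + 0.0 = 2.2


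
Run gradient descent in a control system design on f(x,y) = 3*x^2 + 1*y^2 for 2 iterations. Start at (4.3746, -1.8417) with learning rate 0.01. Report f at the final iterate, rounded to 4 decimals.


Gradient descent on f(x,y) = 3*x^2 + 1*y^2.
Starting point: (4.3746, -1.8417), alpha = 0.01
Step 1: grad_x = 2*3*4.3746 = 26.2476, grad_y = 2*1*-1.8417 = -3.6834
  x_1 = 4.3746 - 0.01*26.2476 = 4.1121
  y_1 = -1.8417 - 0.01*-3.6834 = -1.8049
Step 2: grad_x = 2*3*4.1121 = 24.6727, grad_y = 2*1*-1.8049 = -3.6097
  x_2 = 4.1121 - 0.01*24.6727 = 3.8654
  y_2 = -1.8049 - 0.01*-3.6097 = -1.7688
f(3.8654, -1.7688) = 3*3.8654^2 + 1*(-1.7688)^2 = 47.9524


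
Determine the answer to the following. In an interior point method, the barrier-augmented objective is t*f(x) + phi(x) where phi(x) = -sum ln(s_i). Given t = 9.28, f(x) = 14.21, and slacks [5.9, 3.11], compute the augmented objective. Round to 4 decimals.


Step 1: Compute log-barrier.
ln values: [1.775, 1.1346]
phi = -(1.775 + 1.1346) = -2.9096
Step 2: Compute augmented objective.
t*f(x) = 9.28*14.21 = 131.8688
Total = 131.8688 - 2.9096 = 128.9592


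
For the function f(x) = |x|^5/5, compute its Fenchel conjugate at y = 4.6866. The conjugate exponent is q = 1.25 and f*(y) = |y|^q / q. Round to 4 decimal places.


The conjugate exponent q satisfies 1/p + 1/q = 1.
p = 5, so q = 5/(5 - 1) = 1.25
|y|^q = 4.6866^1.25 = 6.8956
f*(4.6866) = 6.8956 / 1.25 = 5.5165


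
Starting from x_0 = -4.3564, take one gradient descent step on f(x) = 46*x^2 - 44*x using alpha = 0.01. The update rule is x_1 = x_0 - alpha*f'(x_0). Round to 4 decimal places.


We compute the gradient at x_0 and apply the update.
f'(x) = 92*x - 44
f'(-4.3564) = 92*-4.3564 - 44 = -444.7888
x_1 = -4.3564 - 0.01*-444.7888 = 0.0915


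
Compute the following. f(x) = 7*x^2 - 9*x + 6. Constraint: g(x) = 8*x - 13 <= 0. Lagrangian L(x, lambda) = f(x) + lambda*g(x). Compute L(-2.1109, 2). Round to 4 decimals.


Step 1: Evaluate f(x).
f(-2.1109) = 7*(-2.1109)^2 - 9*(-2.1109) + 6 = 56.1894
Step 2: Evaluate g(x).
g(-2.1109) = 8*-2.1109 - 13 = -29.8872
Step 3: Compute Lagrangian.
L = 56.1894 + 2*-29.8872 = -3.585


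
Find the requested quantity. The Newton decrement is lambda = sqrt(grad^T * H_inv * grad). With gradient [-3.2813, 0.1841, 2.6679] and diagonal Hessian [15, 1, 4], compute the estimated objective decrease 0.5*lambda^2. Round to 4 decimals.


Step 1: H is diagonal, so H^(-1) * g = [-0.2188, 0.1841, 0.667].
Step 2: g^T H^(-1) g = sum_i g_i^2 / H_ii
  = (-3.2813)^2/15 + (0.1841)^2/1 + (2.6679)^2/4
  = 0.7178 + 0.0339 + 1.7794 = 2.5311
Step 3: Objective decrease = 0.5 * g^T H^(-1) g = 1.2656


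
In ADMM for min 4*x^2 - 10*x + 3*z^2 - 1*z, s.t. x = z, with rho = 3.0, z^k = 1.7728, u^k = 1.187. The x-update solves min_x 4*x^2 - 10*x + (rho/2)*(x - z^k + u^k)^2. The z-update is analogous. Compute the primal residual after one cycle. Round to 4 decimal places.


ADMM iteration with rho = 3.0, z^k = 1.7728, u^k = 1.187
Step 1: x-update.
Minimize 4*x^2 - 10*x + (3.0/2)*(x - 1.7728 + 1.187)^2
FOC: (2*4 + 3.0)*x = 10 + 3.0*(1.7728 - 1.187)
x^{k+1} = 1.0689
Step 2: z-update.
Minimize 3*z^2 - 1*z + (3.0/2)*(1.0689 - z + 1.187)^2
FOC: (2*3 + 3.0)*z = 1 + 3.0*(1.0689 + 1.187)
z^{k+1} = 0.8631
Step 3: u-update.
u^{k+1} = 1.187 + 1.0689 - 0.8631 = 1.3928
Step 4: Primal residual = |1.0689 - 0.8631| = 0.2058
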